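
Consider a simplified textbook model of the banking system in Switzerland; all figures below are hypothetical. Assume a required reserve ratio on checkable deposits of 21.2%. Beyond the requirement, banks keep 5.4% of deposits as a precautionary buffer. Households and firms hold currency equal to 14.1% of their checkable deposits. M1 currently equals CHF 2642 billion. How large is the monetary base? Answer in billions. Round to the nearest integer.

The money multiplier is m = (1 + c) / (rr + e + c) = (1 + 0.141) / (0.212 + 0.054 + 0.141) ≈ 2.80344.
MB = M / m = 2642 / 2.80344 ≈ 942.4136 billion.

CHF 942 billion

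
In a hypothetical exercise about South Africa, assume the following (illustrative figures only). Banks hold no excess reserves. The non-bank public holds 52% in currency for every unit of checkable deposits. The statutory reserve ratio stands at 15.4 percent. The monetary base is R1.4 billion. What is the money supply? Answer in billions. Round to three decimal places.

The money multiplier is m = (1 + c) / (rr + c) = (1 + 0.52) / (0.154 + 0.52) ≈ 2.25519.
So M = m × MB = 2.25519 × 1.4 ≈ 3.1573 billion.

R3.157 billion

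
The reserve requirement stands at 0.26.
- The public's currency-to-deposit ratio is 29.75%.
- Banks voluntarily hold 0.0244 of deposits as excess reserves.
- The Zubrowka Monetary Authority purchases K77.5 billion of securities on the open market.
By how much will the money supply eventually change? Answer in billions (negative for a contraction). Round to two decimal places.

The money multiplier is m = (1 + c) / (rr + e + c) = (1 + 0.2975) / (0.26 + 0.0244 + 0.2975) ≈ 2.22976.
The purchase adds 77.5 billion of base, so ΔM = m × ΔMB = 2.22976 × (+77.5) = 172.8064 billion.

K172.81 billion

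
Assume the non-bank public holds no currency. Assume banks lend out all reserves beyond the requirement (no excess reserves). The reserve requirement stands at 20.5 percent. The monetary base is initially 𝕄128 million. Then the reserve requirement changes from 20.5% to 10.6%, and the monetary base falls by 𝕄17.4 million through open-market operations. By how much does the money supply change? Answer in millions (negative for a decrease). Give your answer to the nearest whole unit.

𝕄419 million

Before: m₁ = 1 / (0.205) ≈ 4.8780, MB₁ = 128, so M₁ = 4.8780 × 128 = 624.384 million.
After: m₂ = 1 / (0.106) ≈ 9.4340, MB₂ = 128 − 17.4 = 110.6, so M₂ = 9.4340 × 110.6 = 1043.4004 million.
ΔM = M₂ − M₁ = 1043.4004 − 624.384 = 419.0164 million.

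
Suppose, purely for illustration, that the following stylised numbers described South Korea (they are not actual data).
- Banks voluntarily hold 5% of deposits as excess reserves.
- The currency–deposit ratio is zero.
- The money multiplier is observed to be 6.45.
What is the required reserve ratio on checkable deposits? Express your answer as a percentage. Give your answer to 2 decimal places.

10.50%

Using m = 6.45. Since m = (1 + c)/(c + rr + e), the denominator satisfies c + rr + e = (1 + c)/m = (1 + 0) / 6.45 ≈ 0.155039.
With c = 0 and e = 0.05, the required reserve ratio on checkable deposits is 0.155039 − 0 − 0.05 = 0.105039.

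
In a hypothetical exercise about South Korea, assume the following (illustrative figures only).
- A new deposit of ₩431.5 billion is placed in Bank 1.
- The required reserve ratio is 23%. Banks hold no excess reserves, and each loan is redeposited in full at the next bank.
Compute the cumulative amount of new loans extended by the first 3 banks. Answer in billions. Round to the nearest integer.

Bank i lends (1 − rr)^i of the original deposit: Bank 1 lends 431.5·0.7700 = 332.2550, Bank 2 lends 431.5·0.7700² ≈ 255.8364, and so on.
Summing a geometric series: total = 431.5·[0.7700·(1 − 0.7700^3) / (1 − 0.7700)] ≈ 785.0853 billion.

₩785 billion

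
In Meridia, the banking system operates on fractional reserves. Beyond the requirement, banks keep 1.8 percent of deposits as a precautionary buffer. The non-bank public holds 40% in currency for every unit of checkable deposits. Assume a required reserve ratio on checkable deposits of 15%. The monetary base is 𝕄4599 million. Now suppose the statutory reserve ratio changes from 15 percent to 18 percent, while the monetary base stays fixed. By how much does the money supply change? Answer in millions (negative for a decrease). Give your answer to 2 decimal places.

-568.67 million

Initially m₁ = (1 + 0.4) / (0.15 + 0.018 + 0.4) ≈ 2.4647887, so M₁ = 2.4647887 × 4599 ≈ 11335.5632 million.
After the change m₂ = (1 + 0.4) / (0.18 + 0.018 + 0.4) ≈ 2.3411371, so M₂ = 2.3411371 × 4599 ≈ 10766.8895 million.
ΔM = M₂ − M₁ = 10766.8895 − 11335.5632 = -568.6737 million.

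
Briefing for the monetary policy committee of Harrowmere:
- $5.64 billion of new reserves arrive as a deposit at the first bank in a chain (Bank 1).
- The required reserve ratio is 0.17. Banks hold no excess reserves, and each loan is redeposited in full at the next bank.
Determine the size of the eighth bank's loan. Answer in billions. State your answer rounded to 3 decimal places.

Each bank lends a fraction (1 − rr) = 0.8300 of the deposit it receives, so Bank 8 receives 5.64·0.8300^7 and lends 5.64·0.8300^8 ≈ 1.2703 billion.

$1.270 billion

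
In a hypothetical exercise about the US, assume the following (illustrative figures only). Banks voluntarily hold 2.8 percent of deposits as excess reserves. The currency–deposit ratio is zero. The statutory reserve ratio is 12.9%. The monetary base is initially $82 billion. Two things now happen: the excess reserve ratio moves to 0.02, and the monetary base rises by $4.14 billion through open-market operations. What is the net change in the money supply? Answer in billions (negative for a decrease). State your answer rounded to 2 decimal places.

$55.83 billion

Before: m₁ = 1 / (0.129 + 0.028) ≈ 6.36943, MB₁ = 82, so M₁ = 6.36943 × 82 ≈ 522.2933 billion.
After: m₂ = 1 / (0.129 + 0.02) ≈ 6.71141, MB₂ = 82 + 4.14 = 86.14, so M₂ = 6.71141 × 86.14 ≈ 578.1209 billion.
ΔM = M₂ − M₁ = 578.1209 − 522.2933 = 55.8276 billion.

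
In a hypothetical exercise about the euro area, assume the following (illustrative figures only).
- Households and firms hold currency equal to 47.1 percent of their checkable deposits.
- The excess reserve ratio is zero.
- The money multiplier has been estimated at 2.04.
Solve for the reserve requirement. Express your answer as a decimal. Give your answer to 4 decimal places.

Using m = 2.04. Since m = (1 + c)/(c + rr + e), the denominator satisfies c + rr + e = (1 + c)/m = (1 + 0.471) / 2.04 ≈ 0.721078.
With c = 0.471 and e = 0, the reserve requirement is 0.721078 − 0.471 − 0 = 0.250078.

0.2501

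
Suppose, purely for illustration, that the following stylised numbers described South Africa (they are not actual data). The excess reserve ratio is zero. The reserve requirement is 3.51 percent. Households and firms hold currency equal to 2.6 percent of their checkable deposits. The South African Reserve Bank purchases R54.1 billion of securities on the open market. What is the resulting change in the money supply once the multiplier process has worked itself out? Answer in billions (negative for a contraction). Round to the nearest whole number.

R908 billion

The money multiplier is m = (1 + c) / (rr + c) = (1 + 0.026) / (0.0351 + 0.026) ≈ 16.7921.
The purchase adds 54.1 billion of base, so ΔM = m × ΔMB = 16.7921 × (+54.1) ≈ 908.4526 billion.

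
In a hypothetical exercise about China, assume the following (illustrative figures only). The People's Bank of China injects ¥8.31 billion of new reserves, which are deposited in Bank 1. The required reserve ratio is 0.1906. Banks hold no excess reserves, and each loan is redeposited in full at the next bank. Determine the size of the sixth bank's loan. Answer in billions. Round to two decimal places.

¥2.34 billion

Each bank lends a fraction (1 − rr) = 0.8094 of the deposit it receives, so Bank 6 receives 8.31·0.8094^5 and lends 8.31·0.8094^6 ≈ 2.3366 billion.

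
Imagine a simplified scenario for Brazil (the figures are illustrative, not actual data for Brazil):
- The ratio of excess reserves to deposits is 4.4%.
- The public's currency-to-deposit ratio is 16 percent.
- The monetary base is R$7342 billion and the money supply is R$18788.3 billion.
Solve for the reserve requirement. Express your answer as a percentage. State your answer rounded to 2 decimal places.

Using m = M/MB = 18788.3/7342 ≈ 2.559017. Since m = (1 + c)/(c + rr + e), the denominator satisfies c + rr + e = (1 + c)/m = (1 + 0.16) / 2.559017 ≈ 0.453299.
With c = 0.16 and e = 0.044, the reserve requirement is 0.453299 − 0.16 − 0.044 = 0.249299.

24.93%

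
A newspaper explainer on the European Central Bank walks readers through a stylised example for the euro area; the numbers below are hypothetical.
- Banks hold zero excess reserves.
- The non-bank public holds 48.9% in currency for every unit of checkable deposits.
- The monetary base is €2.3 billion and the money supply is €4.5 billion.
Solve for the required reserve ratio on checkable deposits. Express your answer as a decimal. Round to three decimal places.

0.272

Using m = M/MB = 4.5/2.3 ≈ 1.956522. Since m = (1 + c)/(c + rr + e), the denominator satisfies c + rr + e = (1 + c)/m = (1 + 0.489) / 1.956522 ≈ 0.761044.
With c = 0.489 and e = 0, the required reserve ratio on checkable deposits is 0.761044 − 0.489 − 0 = 0.272044.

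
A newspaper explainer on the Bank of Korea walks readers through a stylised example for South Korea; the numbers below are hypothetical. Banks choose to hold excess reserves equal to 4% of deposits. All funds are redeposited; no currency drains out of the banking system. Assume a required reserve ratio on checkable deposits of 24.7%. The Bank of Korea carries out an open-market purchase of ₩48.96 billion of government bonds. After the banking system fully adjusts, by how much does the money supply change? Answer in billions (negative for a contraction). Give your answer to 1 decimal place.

₩170.6 billion

The money multiplier is m = 1 / (rr + e) = 1 / (0.247 + 0.04) ≈ 3.4843.
The purchase adds 48.96 billion of base, so ΔM = m × ΔMB = 3.4843 × (+48.96) ≈ 170.5913 billion.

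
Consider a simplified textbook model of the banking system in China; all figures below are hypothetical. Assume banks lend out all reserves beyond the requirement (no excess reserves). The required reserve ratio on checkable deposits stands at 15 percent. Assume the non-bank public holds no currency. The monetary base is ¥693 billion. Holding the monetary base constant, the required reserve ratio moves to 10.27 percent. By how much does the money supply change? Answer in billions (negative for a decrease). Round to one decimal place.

¥2127.8 billion

Initially m₁ = 1 / (0.15) ≈ 6.66667, so M₁ = 6.66667 × 693 ≈ 4620.0023 billion.
After the change m₂ = 1 / (0.1027) ≈ 9.73710, so M₂ = 9.73710 × 693 = 6747.8103 billion.
ΔM = M₂ − M₁ = 6747.8103 − 4620.0023 = 2127.808 billion.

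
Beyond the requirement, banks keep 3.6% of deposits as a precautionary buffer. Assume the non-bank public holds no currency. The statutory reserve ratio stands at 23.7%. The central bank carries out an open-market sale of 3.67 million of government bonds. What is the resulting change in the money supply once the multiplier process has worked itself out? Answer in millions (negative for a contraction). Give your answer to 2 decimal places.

The money multiplier is m = 1 / (rr + e) = 1 / (0.237 + 0.036) ≈ 3.6630.
The sale removes 3.67 million of base, so ΔM = m × ΔMB = 3.6630 × (−3.67) ≈ -13.4432 million.

-13.44 million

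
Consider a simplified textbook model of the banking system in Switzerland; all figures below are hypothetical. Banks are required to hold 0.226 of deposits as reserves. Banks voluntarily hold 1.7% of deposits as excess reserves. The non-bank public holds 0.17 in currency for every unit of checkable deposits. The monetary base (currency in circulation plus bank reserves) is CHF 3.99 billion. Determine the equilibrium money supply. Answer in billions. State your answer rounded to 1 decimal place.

CHF 11.3 billion

The money multiplier is m = (1 + c) / (rr + e + c) = (1 + 0.17) / (0.226 + 0.017 + 0.17) ≈ 2.8329.
So M = m × MB = 2.8329 × 3.99 ≈ 11.3033 billion.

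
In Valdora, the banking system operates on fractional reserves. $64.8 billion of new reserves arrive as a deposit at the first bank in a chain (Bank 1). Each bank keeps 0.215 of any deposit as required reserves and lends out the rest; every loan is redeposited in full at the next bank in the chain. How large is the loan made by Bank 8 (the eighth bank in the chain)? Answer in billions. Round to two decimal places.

$9.34 billion

Each bank lends a fraction (1 − rr) = 0.7850 of the deposit it receives, so Bank 8 receives 64.8·0.7850^7 and lends 64.8·0.7850^8 ≈ 9.3440 billion.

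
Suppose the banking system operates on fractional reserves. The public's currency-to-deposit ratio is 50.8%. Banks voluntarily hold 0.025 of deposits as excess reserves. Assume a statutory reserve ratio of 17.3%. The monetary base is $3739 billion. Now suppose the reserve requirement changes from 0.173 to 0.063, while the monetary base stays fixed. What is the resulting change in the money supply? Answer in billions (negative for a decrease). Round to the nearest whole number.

$1474 billion

Initially m₁ = (1 + 0.508) / (0.173 + 0.025 + 0.508) ≈ 2.13598, so M₁ = 2.13598 × 3739 ≈ 7986.4292 billion.
After the change m₂ = (1 + 0.508) / (0.063 + 0.025 + 0.508) ≈ 2.53020, so M₂ = 2.53020 × 3739 = 9460.4178 billion.
ΔM = M₂ − M₁ = 9460.4178 − 7986.4292 = 1473.9886 billion.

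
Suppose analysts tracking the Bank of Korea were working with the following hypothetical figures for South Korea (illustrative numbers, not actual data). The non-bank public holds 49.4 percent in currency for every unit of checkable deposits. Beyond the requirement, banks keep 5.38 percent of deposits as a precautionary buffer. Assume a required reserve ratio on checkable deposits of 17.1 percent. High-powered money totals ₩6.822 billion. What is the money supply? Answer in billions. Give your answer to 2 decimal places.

₩14.18 billion

The money multiplier is m = (1 + c) / (rr + e + c) = (1 + 0.494) / (0.171 + 0.0538 + 0.494) ≈ 2.0785.
So M = m × MB = 2.0785 × 6.822 ≈ 14.1795 billion.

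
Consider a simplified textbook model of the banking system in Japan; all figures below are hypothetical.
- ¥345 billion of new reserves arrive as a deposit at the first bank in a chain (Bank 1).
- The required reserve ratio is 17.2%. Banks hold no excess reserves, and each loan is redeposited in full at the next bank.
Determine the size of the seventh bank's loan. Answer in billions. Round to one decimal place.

¥92.1 billion

Each bank lends a fraction (1 − rr) = 0.8280 of the deposit it receives, so Bank 7 receives 345·0.8280^6 and lends 345·0.8280^7 ≈ 92.0516 billion.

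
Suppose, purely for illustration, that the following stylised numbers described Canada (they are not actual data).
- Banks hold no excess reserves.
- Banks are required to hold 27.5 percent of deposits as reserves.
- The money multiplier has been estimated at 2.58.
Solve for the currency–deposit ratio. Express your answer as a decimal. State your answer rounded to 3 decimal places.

0.184

Using m = 2.58. From m = (1 + c)/(c + rr + e), rearranging gives 1 + c = m·(c + rr + e), so c·(1 − m) = m·(rr + e) − 1.
Hence c = [m·(rr + e) − 1]/(1 − m) = [2.58 × (0.275 + 0) − 1] / (1 − 2.58) ≈ 0.183861.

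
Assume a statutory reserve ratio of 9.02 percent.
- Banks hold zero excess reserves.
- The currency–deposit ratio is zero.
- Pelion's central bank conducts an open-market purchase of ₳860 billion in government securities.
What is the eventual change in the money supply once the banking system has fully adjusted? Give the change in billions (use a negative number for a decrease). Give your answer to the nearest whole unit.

The simple money multiplier is m = 1/rr = 1/0.0902 ≈ 11.0865.
An open-market purchase increases the monetary base by 860 billion, so ΔM = m × ΔMB = 11.0865 × 860 = 9534.39 billion.

₳9534 billion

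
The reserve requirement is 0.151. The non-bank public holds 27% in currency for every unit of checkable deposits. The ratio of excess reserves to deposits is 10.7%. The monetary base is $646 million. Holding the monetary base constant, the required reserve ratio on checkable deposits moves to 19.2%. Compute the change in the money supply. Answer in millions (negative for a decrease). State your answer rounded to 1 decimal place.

-112.0 million

Initially m₁ = (1 + 0.27) / (0.151 + 0.107 + 0.27) ≈ 2.40530, so M₁ = 2.40530 × 646 = 1553.8238 million.
After the change m₂ = (1 + 0.27) / (0.192 + 0.107 + 0.27) ≈ 2.23199, so M₂ = 2.23199 × 646 ≈ 1441.8655 million.
ΔM = M₂ − M₁ = 1441.8655 − 1553.8238 = -111.9583 million.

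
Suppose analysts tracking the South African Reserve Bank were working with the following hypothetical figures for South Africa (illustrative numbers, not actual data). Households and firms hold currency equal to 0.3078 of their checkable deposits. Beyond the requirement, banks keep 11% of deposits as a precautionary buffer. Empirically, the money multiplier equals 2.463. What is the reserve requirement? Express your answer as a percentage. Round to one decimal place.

11.3%

Using m = 2.463. Since m = (1 + c)/(c + rr + e), the denominator satisfies c + rr + e = (1 + c)/m = (1 + 0.3078) / 2.463 ≈ 0.530978.
With c = 0.3078 and e = 0.11, the reserve requirement is 0.530978 − 0.3078 − 0.11 = 0.113178.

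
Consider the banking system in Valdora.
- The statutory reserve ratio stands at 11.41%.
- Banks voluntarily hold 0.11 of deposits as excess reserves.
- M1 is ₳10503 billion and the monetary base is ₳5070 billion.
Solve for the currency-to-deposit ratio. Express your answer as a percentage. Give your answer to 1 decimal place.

50.0%

Using m = M/MB = 10503/5070 ≈ 2.071598. From m = (1 + c)/(c + rr + e), rearranging gives 1 + c = m·(c + rr + e), so c·(1 − m) = m·(rr + e) − 1.
Hence c = [m·(rr + e) − 1]/(1 − m) = [2.071598 × (0.1141 + 0.11) − 1] / (1 − 2.071598) ≈ 0.499959.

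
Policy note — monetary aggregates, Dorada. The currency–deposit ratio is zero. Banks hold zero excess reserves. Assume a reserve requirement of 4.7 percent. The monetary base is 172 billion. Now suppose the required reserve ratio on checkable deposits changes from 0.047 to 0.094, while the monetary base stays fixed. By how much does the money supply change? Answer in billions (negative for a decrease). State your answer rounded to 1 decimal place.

Initially m₁ = 1 / (0.047) ≈ 21.27660, so M₁ = 21.27660 × 172 = 3659.5752 billion.
After the change m₂ = 1 / (0.094) ≈ 10.63830, so M₂ = 10.63830 × 172 = 1829.7876 billion.
ΔM = M₂ − M₁ = 1829.7876 − 3659.5752 = -1829.7876 billion.

-1829.8 billion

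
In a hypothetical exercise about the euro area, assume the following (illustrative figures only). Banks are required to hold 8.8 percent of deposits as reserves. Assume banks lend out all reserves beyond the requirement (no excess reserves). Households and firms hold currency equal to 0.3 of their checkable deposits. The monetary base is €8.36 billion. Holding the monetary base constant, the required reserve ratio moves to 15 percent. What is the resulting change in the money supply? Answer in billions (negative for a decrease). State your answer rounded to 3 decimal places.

-3.859 billion

Initially m₁ = (1 + 0.3) / (0.088 + 0.3) ≈ 3.35052, so M₁ = 3.35052 × 8.36 ≈ 28.0103 billion.
After the change m₂ = (1 + 0.3) / (0.15 + 0.3) ≈ 2.88889, so M₂ = 2.88889 × 8.36 ≈ 24.1511 billion.
ΔM = M₂ − M₁ = 24.1511 − 28.0103 = -3.8592 billion.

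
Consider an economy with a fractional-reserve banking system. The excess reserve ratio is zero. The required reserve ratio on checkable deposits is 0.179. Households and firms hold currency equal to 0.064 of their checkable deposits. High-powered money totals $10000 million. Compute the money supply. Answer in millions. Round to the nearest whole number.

$43786 million

The money multiplier is m = (1 + c) / (rr + c) = (1 + 0.064) / (0.179 + 0.064) ≈ 4.37860.
So M = m × MB = 4.37860 × 10000 = 43786 million.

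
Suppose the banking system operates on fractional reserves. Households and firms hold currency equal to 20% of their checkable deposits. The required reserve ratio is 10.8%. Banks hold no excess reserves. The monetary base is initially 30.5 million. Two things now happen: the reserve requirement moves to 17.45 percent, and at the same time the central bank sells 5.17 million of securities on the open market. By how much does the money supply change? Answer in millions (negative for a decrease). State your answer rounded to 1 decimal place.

Before: m₁ = (1 + 0.2) / (0.108 + 0.2) ≈ 3.8961, MB₁ = 30.5, so M₁ = 3.8961 × 30.5 ≈ 118.8311 million.
After: m₂ = (1 + 0.2) / (0.1745 + 0.2) ≈ 3.2043, MB₂ = 30.5 − 5.17 = 25.33, so M₂ = 3.2043 × 25.33 ≈ 81.1649 million.
ΔM = M₂ − M₁ = 81.1649 − 118.8311 = -37.6662 million.

-37.7 million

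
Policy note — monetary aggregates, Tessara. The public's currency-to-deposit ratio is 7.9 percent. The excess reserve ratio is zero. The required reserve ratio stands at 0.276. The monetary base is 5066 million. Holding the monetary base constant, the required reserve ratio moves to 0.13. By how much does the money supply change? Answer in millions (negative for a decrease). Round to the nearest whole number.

Initially m₁ = (1 + 0.079) / (0.276 + 0.079) ≈ 3.03944, so M₁ = 3.03944 × 5066 ≈ 15397.803 million.
After the change m₂ = (1 + 0.079) / (0.13 + 0.079) ≈ 5.16268, so M₂ = 5.16268 × 5066 ≈ 26154.1369 million.
ΔM = M₂ − M₁ = 26154.1369 − 15397.803 = 10756.3339 million.

10756 million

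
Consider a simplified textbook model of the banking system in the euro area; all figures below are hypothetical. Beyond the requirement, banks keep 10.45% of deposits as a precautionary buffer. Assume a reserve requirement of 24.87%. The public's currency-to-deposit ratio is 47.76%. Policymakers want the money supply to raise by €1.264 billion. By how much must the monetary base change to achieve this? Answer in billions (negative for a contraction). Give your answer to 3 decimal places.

€0.711 billion

The money multiplier is m = (1 + c) / (rr + e + c) = (1 + 0.4776) / (0.2487 + 0.1045 + 0.4776) ≈ 1.77853.
ΔMB = ΔM / m = (+1.264) / 1.77853 ≈ 0.7107 billion.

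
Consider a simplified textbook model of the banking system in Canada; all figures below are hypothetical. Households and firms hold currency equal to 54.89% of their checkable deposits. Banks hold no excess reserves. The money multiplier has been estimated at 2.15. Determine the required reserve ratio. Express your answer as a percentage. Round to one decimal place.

17.2%

Using m = 2.15. Since m = (1 + c)/(c + rr + e), the denominator satisfies c + rr + e = (1 + c)/m = (1 + 0.5489) / 2.15 ≈ 0.720419.
With c = 0.5489 and e = 0, the required reserve ratio is 0.720419 − 0.5489 − 0 = 0.171519.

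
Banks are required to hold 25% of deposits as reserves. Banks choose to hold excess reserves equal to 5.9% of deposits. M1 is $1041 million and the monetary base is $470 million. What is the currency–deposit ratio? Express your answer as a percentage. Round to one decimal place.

Using m = M/MB = 1041/470 ≈ 2.214894. From m = (1 + c)/(c + rr + e), rearranging gives 1 + c = m·(c + rr + e), so c·(1 − m) = m·(rr + e) − 1.
Hence c = [m·(rr + e) − 1]/(1 − m) = [2.214894 × (0.25 + 0.059) − 1] / (1 − 2.214894) ≈ 0.259774.

26.0%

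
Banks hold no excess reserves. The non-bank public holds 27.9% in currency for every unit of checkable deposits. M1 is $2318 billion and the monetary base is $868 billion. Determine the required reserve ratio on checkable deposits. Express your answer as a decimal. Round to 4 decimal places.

0.1999

Using m = M/MB = 2318/868 ≈ 2.670507. Since m = (1 + c)/(c + rr + e), the denominator satisfies c + rr + e = (1 + c)/m = (1 + 0.279) / 2.670507 ≈ 0.478935.
With c = 0.279 and e = 0, the required reserve ratio on checkable deposits is 0.478935 − 0.279 − 0 = 0.199935.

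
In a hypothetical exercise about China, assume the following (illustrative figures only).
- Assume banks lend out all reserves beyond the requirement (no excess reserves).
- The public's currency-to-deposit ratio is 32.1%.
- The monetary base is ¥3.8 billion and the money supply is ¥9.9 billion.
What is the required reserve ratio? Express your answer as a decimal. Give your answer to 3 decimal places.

0.186

Using m = M/MB = 9.9/3.8 ≈ 2.605263. Since m = (1 + c)/(c + rr + e), the denominator satisfies c + rr + e = (1 + c)/m = (1 + 0.321) / 2.605263 ≈ 0.507051.
With c = 0.321 and e = 0, the required reserve ratio is 0.507051 − 0.321 − 0 = 0.186051.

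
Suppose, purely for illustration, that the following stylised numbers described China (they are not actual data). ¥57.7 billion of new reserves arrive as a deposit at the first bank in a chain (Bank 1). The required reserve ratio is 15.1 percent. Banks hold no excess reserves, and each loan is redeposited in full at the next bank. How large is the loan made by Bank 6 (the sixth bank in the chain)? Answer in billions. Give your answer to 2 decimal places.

Each bank lends a fraction (1 − rr) = 0.8490 of the deposit it receives, so Bank 6 receives 57.7·0.8490^5 and lends 57.7·0.8490^6 ≈ 21.6084 billion.

¥21.61 billion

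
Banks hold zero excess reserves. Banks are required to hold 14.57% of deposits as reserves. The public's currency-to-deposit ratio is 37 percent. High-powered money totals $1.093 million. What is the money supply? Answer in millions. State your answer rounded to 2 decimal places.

$2.90 million

The money multiplier is m = (1 + c) / (rr + c) = (1 + 0.37) / (0.1457 + 0.37) ≈ 2.6566.
So M = m × MB = 2.6566 × 1.093 ≈ 2.9037 million.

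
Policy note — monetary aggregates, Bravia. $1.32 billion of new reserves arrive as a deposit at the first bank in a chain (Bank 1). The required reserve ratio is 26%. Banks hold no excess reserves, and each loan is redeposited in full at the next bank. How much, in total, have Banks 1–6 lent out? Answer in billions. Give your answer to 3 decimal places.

Bank i lends (1 − rr)^i of the original deposit: Bank 1 lends 1.32·0.7400 = 0.9768, Bank 2 lends 1.32·0.7400² ≈ 0.7228, and so on.
Summing a geometric series: total = 1.32·[0.7400·(1 − 0.7400^6) / (1 − 0.7400)] ≈ 3.1400 billion.

$3.140 billion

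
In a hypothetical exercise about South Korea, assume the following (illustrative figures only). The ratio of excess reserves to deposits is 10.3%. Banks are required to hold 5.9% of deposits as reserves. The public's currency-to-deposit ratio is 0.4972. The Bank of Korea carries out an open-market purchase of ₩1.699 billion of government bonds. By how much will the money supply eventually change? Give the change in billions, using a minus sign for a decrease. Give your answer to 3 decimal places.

₩3.859 billion

The money multiplier is m = (1 + c) / (rr + e + c) = (1 + 0.4972) / (0.059 + 0.103 + 0.4972) ≈ 2.27124.
The purchase adds 1.699 billion of base, so ΔM = m × ΔMB = 2.27124 × (+1.699) ≈ 3.8588 billion.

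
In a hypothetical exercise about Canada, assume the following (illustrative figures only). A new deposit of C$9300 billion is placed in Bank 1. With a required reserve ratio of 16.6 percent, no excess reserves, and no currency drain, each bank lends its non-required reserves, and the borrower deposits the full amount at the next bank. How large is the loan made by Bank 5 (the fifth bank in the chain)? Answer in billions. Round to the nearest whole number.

Each bank lends a fraction (1 − rr) = 0.8340 of the deposit it receives, so Bank 5 receives 9300·0.8340^4 and lends 9300·0.8340^5 ≈ 3752.4352 billion.

C$3752 billion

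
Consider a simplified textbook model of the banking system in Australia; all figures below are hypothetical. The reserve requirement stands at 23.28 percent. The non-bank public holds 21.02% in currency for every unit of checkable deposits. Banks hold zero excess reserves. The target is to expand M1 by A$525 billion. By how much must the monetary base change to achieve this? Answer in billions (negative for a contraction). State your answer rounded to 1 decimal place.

A$192.2 billion

The money multiplier is m = (1 + c) / (rr + c) = (1 + 0.2102) / (0.2328 + 0.2102) ≈ 2.73183.
ΔMB = ΔM / m = (+525) / 2.73183 ≈ 192.1789 billion.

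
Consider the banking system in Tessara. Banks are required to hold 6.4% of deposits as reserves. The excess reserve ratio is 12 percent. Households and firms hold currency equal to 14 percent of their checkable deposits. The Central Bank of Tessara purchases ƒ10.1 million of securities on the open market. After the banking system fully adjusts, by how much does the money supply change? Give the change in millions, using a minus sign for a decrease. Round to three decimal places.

The money multiplier is m = (1 + c) / (rr + e + c) = (1 + 0.14) / (0.064 + 0.12 + 0.14) ≈ 3.518519.
The purchase adds 10.1 million of base, so ΔM = m × ΔMB = 3.518519 × (+10.1) ≈ 35.537 million.

ƒ35.537 million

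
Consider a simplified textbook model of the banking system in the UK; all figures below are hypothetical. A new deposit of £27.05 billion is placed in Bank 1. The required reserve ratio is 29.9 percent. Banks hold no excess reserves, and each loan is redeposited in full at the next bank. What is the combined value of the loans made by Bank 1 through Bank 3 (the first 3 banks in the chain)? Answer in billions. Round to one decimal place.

Bank i lends (1 − rr)^i of the original deposit: Bank 1 lends 27.05·0.7010 ≈ 18.9621, Bank 2 lends 27.05·0.7010² ≈ 13.2924, and so on.
Summing a geometric series: total = 27.05·[0.7010·(1 − 0.7010^3) / (1 − 0.7010)] ≈ 41.5724 billion.

£41.6 billion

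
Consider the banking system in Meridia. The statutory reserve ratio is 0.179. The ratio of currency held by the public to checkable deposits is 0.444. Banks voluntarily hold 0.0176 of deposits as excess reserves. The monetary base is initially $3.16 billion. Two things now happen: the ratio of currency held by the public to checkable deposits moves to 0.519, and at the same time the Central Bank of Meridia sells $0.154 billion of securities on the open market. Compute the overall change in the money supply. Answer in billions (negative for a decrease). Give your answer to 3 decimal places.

-0.742 billion

Before: m₁ = (1 + 0.444) / (0.179 + 0.0176 + 0.444) ≈ 2.25414, MB₁ = 3.16, so M₁ = 2.25414 × 3.16 ≈ 7.1231 billion.
After: m₂ = (1 + 0.519) / (0.179 + 0.0176 + 0.519) ≈ 2.12269, MB₂ = 3.16 − 0.154 = 3.006, so M₂ = 2.12269 × 3.006 ≈ 6.3808 billion.
ΔM = M₂ − M₁ = 6.3808 − 7.1231 = -0.7423 billion.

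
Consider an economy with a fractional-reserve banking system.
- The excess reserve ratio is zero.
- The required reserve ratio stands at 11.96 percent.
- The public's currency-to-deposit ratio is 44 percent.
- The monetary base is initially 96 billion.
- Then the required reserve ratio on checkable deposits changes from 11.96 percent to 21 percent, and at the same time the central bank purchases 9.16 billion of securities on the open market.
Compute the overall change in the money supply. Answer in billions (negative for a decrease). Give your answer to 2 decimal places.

Before: m₁ = (1 + 0.44) / (0.1196 + 0.44) ≈ 2.573267, MB₁ = 96, so M₁ = 2.573267 × 96 ≈ 247.0336 billion.
After: m₂ = (1 + 0.44) / (0.21 + 0.44) ≈ 2.215385, MB₂ = 96 + 9.16 = 105.16, so M₂ = 2.215385 × 105.16 ≈ 232.9699 billion.
ΔM = M₂ − M₁ = 232.9699 − 247.0336 = -14.0637 billion.

-14.06 billion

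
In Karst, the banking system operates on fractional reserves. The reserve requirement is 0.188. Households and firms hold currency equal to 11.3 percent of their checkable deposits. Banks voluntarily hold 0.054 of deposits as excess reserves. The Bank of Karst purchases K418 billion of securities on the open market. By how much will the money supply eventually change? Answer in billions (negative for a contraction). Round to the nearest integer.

The money multiplier is m = (1 + c) / (rr + e + c) = (1 + 0.113) / (0.188 + 0.054 + 0.113) ≈ 3.1352.
The purchase adds 418 billion of base, so ΔM = m × ΔMB = 3.1352 × (+418) = 1310.5136 billion.

K1311 billion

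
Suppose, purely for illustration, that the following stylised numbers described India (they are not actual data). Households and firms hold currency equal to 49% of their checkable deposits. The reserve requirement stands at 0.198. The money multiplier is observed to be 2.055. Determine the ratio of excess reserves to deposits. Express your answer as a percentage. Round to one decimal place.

Using m = 2.055. Since m = (1 + c)/(c + rr + e), the denominator satisfies c + rr + e = (1 + c)/m = (1 + 0.49) / 2.055 ≈ 0.725061.
With c = 0.49 and rr = 0.198, the ratio of excess reserves to deposits is 0.725061 − 0.49 − 0.198 = 0.037061.

3.7%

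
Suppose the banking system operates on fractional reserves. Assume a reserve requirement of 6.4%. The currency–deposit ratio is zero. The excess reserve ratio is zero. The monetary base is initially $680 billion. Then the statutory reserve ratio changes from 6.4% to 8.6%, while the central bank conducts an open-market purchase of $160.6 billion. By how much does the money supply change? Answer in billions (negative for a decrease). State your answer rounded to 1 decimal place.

Before: m₁ = 1 / (0.064) = 15.62500, MB₁ = 680, so M₁ = 15.62500 × 680 = 10625 billion.
After: m₂ = 1 / (0.086) ≈ 11.62791, MB₂ = 680 + 160.6 = 840.6, so M₂ = 11.62791 × 840.6 ≈ 9774.4211 billion.
ΔM = M₂ − M₁ = 9774.4211 − 10625 = -850.5789 billion.

-850.6 billion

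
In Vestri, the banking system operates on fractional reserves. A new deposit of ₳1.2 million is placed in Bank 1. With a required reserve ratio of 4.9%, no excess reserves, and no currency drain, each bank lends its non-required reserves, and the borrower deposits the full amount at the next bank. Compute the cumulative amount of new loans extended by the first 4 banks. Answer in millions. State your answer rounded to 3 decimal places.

₳4.240 million

Bank i lends (1 − rr)^i of the original deposit: Bank 1 lends 1.2·0.9510 = 1.1412, Bank 2 lends 1.2·0.9510² ≈ 1.0853, and so on.
Summing a geometric series: total = 1.2·[0.9510·(1 − 0.9510^4) / (1 − 0.9510)] ≈ 4.2401 million.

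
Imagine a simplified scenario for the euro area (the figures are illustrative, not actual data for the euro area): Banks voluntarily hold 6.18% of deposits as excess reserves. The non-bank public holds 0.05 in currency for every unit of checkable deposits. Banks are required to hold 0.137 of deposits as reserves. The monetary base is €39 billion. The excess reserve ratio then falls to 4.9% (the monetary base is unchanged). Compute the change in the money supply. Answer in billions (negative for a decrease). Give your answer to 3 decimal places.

Initially m₁ = (1 + 0.05) / (0.137 + 0.0618 + 0.05) ≈ 4.220257, so M₁ = 4.220257 × 39 ≈ 164.59 billion.
After the change m₂ = (1 + 0.05) / (0.137 + 0.049 + 0.05) ≈ 4.449153, so M₂ = 4.449153 × 39 ≈ 173.517 billion.
ΔM = M₂ − M₁ = 173.517 − 164.59 = 8.927 billion.

€8.927 billion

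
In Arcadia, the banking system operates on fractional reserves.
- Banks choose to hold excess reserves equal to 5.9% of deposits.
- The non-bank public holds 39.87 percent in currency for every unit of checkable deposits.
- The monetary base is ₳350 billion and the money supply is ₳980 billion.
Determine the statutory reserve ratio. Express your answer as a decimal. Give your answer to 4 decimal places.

Using m = M/MB = 980/350 = 2.800000. Since m = (1 + c)/(c + rr + e), the denominator satisfies c + rr + e = (1 + c)/m = (1 + 0.3987) / 2.800000 ≈ 0.499536.
With c = 0.3987 and e = 0.059, the statutory reserve ratio is 0.499536 − 0.3987 − 0.059 = 0.041836.

0.0418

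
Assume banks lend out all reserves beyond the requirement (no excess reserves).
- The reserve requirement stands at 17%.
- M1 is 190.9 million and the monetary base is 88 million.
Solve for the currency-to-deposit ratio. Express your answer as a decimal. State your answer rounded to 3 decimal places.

Using m = M/MB = 190.9/88 ≈ 2.169318. From m = (1 + c)/(c + rr + e), rearranging gives 1 + c = m·(c + rr + e), so c·(1 − m) = m·(rr + e) − 1.
Hence c = [m·(rr + e) − 1]/(1 − m) = [2.169318 × (0.17 + 0) − 1] / (1 − 2.169318) ≈ 0.539815.

0.540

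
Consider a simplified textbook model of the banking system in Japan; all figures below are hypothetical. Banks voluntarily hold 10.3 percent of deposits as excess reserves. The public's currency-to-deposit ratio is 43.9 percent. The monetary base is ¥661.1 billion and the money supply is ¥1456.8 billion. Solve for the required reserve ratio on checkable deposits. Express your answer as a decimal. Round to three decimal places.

0.111

Using m = M/MB = 1456.8/661.1 ≈ 2.203600. Since m = (1 + c)/(c + rr + e), the denominator satisfies c + rr + e = (1 + c)/m = (1 + 0.439) / 2.203600 ≈ 0.653022.
With c = 0.439 and e = 0.103, the required reserve ratio on checkable deposits is 0.653022 − 0.439 − 0.103 = 0.111022.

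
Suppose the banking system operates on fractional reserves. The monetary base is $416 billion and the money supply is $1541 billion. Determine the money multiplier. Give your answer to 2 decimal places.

3.70

The money multiplier is m = M / MB = 1541 / 416 ≈ 3.70433.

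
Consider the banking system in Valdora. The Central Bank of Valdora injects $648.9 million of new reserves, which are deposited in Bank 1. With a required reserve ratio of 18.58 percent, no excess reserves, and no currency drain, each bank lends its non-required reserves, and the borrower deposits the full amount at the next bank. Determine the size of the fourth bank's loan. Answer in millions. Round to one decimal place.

Each bank lends a fraction (1 − rr) = 0.8142 of the deposit it receives, so Bank 4 receives 648.9·0.8142^3 and lends 648.9·0.8142^4 ≈ 285.1689 million.

$285.2 million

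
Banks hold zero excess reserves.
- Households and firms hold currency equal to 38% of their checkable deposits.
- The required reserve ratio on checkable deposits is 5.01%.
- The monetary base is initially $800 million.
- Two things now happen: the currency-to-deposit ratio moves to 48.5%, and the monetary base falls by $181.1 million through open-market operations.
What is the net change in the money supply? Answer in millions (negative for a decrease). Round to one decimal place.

Before: m₁ = (1 + 0.38) / (0.0501 + 0.38) ≈ 3.20856, MB₁ = 800, so M₁ = 3.20856 × 800 = 2566.848 million.
After: m₂ = (1 + 0.485) / (0.0501 + 0.485) ≈ 2.77518, MB₂ = 800 − 181.1 = 618.9, so M₂ = 2.77518 × 618.9 ≈ 1717.5589 million.
ΔM = M₂ − M₁ = 1717.5589 − 2566.848 = -849.2891 million.

-849.3 million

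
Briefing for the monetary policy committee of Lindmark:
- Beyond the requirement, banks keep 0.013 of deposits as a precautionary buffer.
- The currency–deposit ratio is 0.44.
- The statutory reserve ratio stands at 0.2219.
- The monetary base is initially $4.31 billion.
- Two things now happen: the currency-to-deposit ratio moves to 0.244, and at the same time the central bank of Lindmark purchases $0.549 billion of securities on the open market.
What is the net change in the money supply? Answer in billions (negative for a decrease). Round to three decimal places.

Before: m₁ = (1 + 0.44) / (0.2219 + 0.013 + 0.44) ≈ 2.13365, MB₁ = 4.31, so M₁ = 2.13365 × 4.31 ≈ 9.196 billion.
After: m₂ = (1 + 0.244) / (0.2219 + 0.013 + 0.244) ≈ 2.59762, MB₂ = 4.31 + 0.549 = 4.859, so M₂ = 2.59762 × 4.859 ≈ 12.6218 billion.
ΔM = M₂ − M₁ = 12.6218 − 9.196 = 3.4258 billion.

$3.426 billion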